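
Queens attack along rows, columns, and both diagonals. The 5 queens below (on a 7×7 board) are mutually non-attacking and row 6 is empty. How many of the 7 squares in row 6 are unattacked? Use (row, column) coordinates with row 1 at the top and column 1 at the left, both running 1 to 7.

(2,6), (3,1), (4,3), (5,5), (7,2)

1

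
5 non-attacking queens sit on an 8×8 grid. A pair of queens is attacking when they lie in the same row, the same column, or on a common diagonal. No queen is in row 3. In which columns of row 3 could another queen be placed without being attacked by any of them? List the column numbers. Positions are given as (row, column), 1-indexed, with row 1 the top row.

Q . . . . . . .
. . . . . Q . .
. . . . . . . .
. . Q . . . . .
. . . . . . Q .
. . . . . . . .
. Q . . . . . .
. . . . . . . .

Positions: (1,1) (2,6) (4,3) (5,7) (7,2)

(1,1) attacks row 3 at column 1 and diagonals 3.
(2,6) attacks row 3 at column 6 and diagonals 5, 7.
(4,3) attacks row 3 at column 3 and diagonals 2, 4.
(5,7) attacks row 3 at column 7 and diagonals 5.
(7,2) attacks row 3 at column 2 and diagonals 6.
Attacked columns: {1, 2, 3, 4, 5, 6, 7}. Safe: {8}.

columns 8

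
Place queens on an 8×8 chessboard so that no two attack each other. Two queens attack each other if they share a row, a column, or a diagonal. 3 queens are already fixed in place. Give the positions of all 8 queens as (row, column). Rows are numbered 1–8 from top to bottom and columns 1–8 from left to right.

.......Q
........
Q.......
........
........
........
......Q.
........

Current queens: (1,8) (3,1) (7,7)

Row 2: attacked by (1,8)→{7,8}; (3,1)→{1,2}; (7,7)→{2,7}. Safe: 3, 4, 5, 6. Place at column 3.
Row 4: attacked by (1,8)→{5,8}; (2,3)→{1,3,5}; (3,1)→{1,2}; (7,7)→{4,7}. Safe: 6. Place at column 6.
Row 5: attacked by (1,8)→{4,8}; (2,3)→{3,6}; (3,1)→{1,3}; (4,6)→{5,6,7}; (7,7)→{5,7}. Safe: 2. Place at column 2.
Row 6: attacked by (1,8)→{3,8}; (2,3)→{3,7}; (3,1)→{1,4}; (4,6)→{4,6,8}; (5,2)→{1,2,3}; (7,7)→{6,7,8}. Safe: 5. Place at column 5.
Row 8: attacked by (1,8)→{1,8}; (2,3)→{3}; (3,1)→{1,6}; (4,6)→{2,6}; (5,2)→{2,5}; (6,5)→{3,5,7}; (7,7)→{6,7,8}. Safe: 4. Place at column 4.
Columns [8, 3, 1, 6, 2, 5, 7, 4], r−c [-7, -1, 2, -2, 3, 1, 0, 4], r+c [9, 5, 4, 10, 7, 11, 14, 12] are all distinct, so no two queens attack.

(1,8) (2,3) (3,1) (4,6) (5,2) (6,5) (7,7) (8,4)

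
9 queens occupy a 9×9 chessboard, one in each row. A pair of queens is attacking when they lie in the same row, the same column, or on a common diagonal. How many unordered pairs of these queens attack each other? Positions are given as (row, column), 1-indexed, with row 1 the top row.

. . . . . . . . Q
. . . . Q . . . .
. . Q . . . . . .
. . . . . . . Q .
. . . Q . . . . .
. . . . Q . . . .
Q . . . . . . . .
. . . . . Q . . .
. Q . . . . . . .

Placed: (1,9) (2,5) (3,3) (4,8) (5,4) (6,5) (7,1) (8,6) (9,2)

Same column: (2,5)–(6,5) (column 5).
Same diagonal: (5,4)–(6,5) (|5−6| = |4−5| = 1); (6,5)–(9,2) (|6−9| = |5−2| = 3).
Total attacking pairs: 3.

3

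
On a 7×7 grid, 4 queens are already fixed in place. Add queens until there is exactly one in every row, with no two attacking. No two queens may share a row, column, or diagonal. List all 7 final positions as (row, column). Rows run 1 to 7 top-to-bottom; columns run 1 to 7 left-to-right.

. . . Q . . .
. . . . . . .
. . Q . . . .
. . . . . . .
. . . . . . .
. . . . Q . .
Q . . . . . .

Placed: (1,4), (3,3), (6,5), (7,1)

(1,4) (2,7) (3,3) (4,6) (5,2) (6,5) (7,1)

Row 2: attacked by (1,4)→{3,4,5}; (3,3)→{2,3,4}; (6,5)→{1,5}; (7,1)→{1,6}. Safe: 7. Place at column 7.
Row 4: attacked by (1,4)→{1,4,7}; (2,7)→{5,7}; (3,3)→{2,3,4}; (6,5)→{3,5,7}; (7,1)→{1,4}. Safe: 6. Place at column 6.
Row 5: attacked by (1,4)→{4}; (2,7)→{4,7}; (3,3)→{1,3,5}; (4,6)→{5,6,7}; (6,5)→{4,5,6}; (7,1)→{1,3}. Safe: 2. Place at column 2.
Columns [4, 7, 3, 6, 2, 5, 1], r−c [-3, -5, 0, -2, 3, 1, 6], r+c [5, 9, 6, 10, 7, 11, 8] are all distinct, so no two queens attack.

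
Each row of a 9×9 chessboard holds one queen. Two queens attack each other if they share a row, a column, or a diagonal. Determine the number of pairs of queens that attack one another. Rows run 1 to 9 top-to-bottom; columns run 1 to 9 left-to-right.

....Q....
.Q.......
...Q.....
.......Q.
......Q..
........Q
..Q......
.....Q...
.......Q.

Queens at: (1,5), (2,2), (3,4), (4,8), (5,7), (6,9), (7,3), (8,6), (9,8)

3

Same column: (4,8)–(9,8) (column 8).
Same diagonal: (1,5)–(4,8) (|1−4| = |5−8| = 3); (4,8)–(5,7) (|4−5| = |8−7| = 1).
Total attacking pairs: 3.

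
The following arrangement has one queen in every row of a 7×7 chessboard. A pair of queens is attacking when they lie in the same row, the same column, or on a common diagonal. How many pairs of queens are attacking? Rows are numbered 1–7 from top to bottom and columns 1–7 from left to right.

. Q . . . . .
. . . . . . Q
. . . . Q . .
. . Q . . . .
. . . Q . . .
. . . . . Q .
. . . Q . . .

Same column: (5,4)–(7,4) (column 4).
Same diagonal: (2,7)–(5,4) (|2−5| = |7−4| = 3); (4,3)–(5,4) (|4−5| = |3−4| = 1).
Total attacking pairs: 3.

3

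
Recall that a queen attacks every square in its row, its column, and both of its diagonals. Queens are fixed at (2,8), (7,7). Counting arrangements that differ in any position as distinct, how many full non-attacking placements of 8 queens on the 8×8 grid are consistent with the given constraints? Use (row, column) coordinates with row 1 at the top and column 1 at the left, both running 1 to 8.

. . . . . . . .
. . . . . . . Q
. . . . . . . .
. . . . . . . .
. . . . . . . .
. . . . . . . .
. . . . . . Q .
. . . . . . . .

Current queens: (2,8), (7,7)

Branch on row 1: col 2 → 1; col 3 → 0; col 4 → 1; col 5 → 0; col 6 → 0.
Sum: 1 + 0 + 1 + 0 + 0 = 2.

2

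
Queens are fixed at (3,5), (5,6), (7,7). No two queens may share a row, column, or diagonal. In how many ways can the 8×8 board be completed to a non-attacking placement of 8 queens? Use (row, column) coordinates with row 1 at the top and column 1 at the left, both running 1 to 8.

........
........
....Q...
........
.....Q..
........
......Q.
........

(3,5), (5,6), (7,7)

Branch on row 1: col 4 → 1; col 8 → 0.
Sum: 1 + 0 = 1.

1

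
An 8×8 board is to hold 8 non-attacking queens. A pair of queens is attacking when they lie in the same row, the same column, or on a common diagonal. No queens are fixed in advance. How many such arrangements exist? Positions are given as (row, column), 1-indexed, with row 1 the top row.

Branch on row 1: col 1 → 4; col 2 → 8; col 3 → 16; col 4 → 18; col 5 → 18; col 6 → 16; col 7 → 8; col 8 → 4.
Sum: 4 + 8 + 16 + 18 + 18 + 16 + 8 + 4 = 92.
(This is the classic 8-queens count.)

92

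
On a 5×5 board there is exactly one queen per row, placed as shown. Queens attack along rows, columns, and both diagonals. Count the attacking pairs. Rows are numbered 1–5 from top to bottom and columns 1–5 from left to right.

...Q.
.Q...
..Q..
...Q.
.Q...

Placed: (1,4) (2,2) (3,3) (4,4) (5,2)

Same column: (1,4)–(4,4) (column 4); (2,2)–(5,2) (column 2).
Same diagonal: (2,2)–(3,3) (|2−3| = |2−3| = 1); (2,2)–(4,4) (|2−4| = |2−4| = 2); (3,3)–(4,4) (|3−4| = |3−4| = 1).
Total attacking pairs: 5.

5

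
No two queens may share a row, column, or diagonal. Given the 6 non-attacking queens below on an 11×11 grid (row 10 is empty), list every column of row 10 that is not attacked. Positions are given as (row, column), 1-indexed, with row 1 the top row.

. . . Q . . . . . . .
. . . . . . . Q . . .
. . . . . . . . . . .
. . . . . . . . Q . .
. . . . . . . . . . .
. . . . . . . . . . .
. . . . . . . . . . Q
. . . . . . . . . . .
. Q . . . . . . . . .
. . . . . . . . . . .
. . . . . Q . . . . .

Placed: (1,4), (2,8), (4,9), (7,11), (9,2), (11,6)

(1,4) attacks row 10 at column 4.
(2,8) attacks row 10 at column 8.
(4,9) attacks row 10 at column 9 and diagonals 3.
(7,11) attacks row 10 at column 11 and diagonals 8.
(9,2) attacks row 10 at column 2 and diagonals 1, 3.
(11,6) attacks row 10 at column 6 and diagonals 5, 7.
Attacked columns: {1, 2, 3, 4, 5, 6, 7, 8, 9, 11}. Safe: {10}.

columns 10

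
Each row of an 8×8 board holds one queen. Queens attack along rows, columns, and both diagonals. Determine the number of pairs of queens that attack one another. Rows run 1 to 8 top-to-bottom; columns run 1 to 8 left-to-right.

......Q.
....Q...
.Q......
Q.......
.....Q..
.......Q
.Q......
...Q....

2

Same column: (3,2)–(7,2) (column 2).
Same diagonal: (3,2)–(4,1) (|3−4| = |2−1| = 1).
Total attacking pairs: 2.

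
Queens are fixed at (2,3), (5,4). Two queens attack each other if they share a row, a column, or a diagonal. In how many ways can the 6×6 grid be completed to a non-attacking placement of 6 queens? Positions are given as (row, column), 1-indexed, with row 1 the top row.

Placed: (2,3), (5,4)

Branch on row 1: col 1 → 0; col 5 → 1; col 6 → 0.
Sum: 0 + 1 + 0 = 1.

1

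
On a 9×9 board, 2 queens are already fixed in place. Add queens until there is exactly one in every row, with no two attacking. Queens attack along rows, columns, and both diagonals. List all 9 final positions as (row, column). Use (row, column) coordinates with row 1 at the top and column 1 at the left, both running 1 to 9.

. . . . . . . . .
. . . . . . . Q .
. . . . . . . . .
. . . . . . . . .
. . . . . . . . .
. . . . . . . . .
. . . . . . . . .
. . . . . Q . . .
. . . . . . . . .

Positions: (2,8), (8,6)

(1,4) (2,8) (3,5) (4,3) (5,1) (6,7) (7,2) (8,6) (9,9)

Row 1: attacked by (2,8)→{7,8,9}; (8,6)→{6}. Safe: 1, 2, 3, 4, 5. Place at column 4.
Row 3: attacked by (1,4)→{2,4,6}; (2,8)→{7,8,9}; (8,6)→{1,6}. Safe: 3, 5. Place at column 5.
Row 4: attacked by (1,4)→{1,4,7}; (2,8)→{6,8}; (3,5)→{4,5,6}; (8,6)→{2,6}. Safe: 3, 9. Place at column 3.
Row 5: attacked by (1,4)→{4,8}; (2,8)→{5,8}; (3,5)→{3,5,7}; (4,3)→{2,3,4}; (8,6)→{3,6,9}. Safe: 1. Place at column 1.
Row 6: attacked by (1,4)→{4,9}; (2,8)→{4,8}; (3,5)→{2,5,8}; (4,3)→{1,3,5}; (5,1)→{1,2}; (8,6)→{4,6,8}. Safe: 7. Place at column 7.
Row 7: attacked by (1,4)→{4}; (2,8)→{3,8}; (3,5)→{1,5,9}; (4,3)→{3,6}; (5,1)→{1,3}; (6,7)→{6,7,8}; (8,6)→{5,6,7}. Safe: 2. Place at column 2.
Row 9: attacked by (1,4)→{4}; (2,8)→{1,8}; (3,5)→{5}; (4,3)→{3,8}; (5,1)→{1,5}; (6,7)→{4,7}; (7,2)→{2,4}; (8,6)→{5,6,7}. Safe: 9. Place at column 9.
Columns [4, 8, 5, 3, 1, 7, 2, 6, 9], r−c [-3, -6, -2, 1, 4, -1, 5, 2, 0], r+c [5, 10, 8, 7, 6, 13, 9, 14, 18] are all distinct, so no two queens attack.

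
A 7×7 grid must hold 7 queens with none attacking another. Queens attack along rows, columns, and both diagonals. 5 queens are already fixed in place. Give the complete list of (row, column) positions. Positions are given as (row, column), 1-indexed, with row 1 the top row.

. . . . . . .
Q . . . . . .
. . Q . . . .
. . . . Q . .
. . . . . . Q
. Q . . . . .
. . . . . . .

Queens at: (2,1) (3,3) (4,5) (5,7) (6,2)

(1,6) (2,1) (3,3) (4,5) (5,7) (6,2) (7,4)

Row 1: attacked by (2,1)→{1,2}; (3,3)→{1,3,5}; (4,5)→{2,5}; (5,7)→{3,7}; (6,2)→{2,7}. Safe: 4, 6. Place at column 6.
Row 7: attacked by (1,6)→{6}; (2,1)→{1,6}; (3,3)→{3,7}; (4,5)→{2,5}; (5,7)→{5,7}; (6,2)→{1,2,3}. Safe: 4. Place at column 4.
Columns [6, 1, 3, 5, 7, 2, 4], r−c [-5, 1, 0, -1, -2, 4, 3], r+c [7, 3, 6, 9, 12, 8, 11] are all distinct, so no two queens attack.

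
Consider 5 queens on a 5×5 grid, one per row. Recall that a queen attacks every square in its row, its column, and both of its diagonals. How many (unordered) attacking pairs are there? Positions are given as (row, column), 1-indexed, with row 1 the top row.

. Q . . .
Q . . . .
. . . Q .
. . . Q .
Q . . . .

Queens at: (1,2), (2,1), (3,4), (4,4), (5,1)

4

Same column: (2,1)–(5,1) (column 1); (3,4)–(4,4) (column 4).
Same diagonal: (1,2)–(2,1) (|1−2| = |2−1| = 1); (1,2)–(3,4) (|1−3| = |2−4| = 2).
Total attacking pairs: 4.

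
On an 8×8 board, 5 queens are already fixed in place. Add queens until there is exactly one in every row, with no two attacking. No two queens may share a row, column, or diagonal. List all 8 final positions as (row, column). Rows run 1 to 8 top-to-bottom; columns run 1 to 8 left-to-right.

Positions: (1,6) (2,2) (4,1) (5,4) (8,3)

Row 3: attacked by (1,6)→{4,6,8}; (2,2)→{1,2,3}; (4,1)→{1,2}; (5,4)→{2,4,6}; (8,3)→{3,8}. Safe: 5, 7. Place at column 7.
Row 6: attacked by (1,6)→{1,6}; (2,2)→{2,6}; (3,7)→{4,7}; (4,1)→{1,3}; (5,4)→{3,4,5}; (8,3)→{1,3,5}. Safe: 8. Place at column 8.
Row 7: attacked by (1,6)→{6}; (2,2)→{2,7}; (3,7)→{3,7}; (4,1)→{1,4}; (5,4)→{2,4,6}; (6,8)→{7,8}; (8,3)→{2,3,4}. Safe: 5. Place at column 5.
Columns [6, 2, 7, 1, 4, 8, 5, 3], r−c [-5, 0, -4, 3, 1, -2, 2, 5], r+c [7, 4, 10, 5, 9, 14, 12, 11] are all distinct, so no two queens attack.

(1,6) (2,2) (3,7) (4,1) (5,4) (6,8) (7,5) (8,3)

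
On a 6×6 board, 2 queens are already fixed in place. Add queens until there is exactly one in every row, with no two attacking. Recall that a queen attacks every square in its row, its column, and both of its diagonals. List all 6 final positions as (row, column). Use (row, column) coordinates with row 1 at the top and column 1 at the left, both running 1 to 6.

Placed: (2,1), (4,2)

Row 1: attacked by (2,1)→{1,2}; (4,2)→{2,5}. Safe: 3, 4, 6. Place at column 4.
Row 3: attacked by (1,4)→{2,4,6}; (2,1)→{1,2}; (4,2)→{1,2,3}. Safe: 5. Place at column 5.
Row 5: attacked by (1,4)→{4}; (2,1)→{1,4}; (3,5)→{3,5}; (4,2)→{1,2,3}. Safe: 6. Place at column 6.
Row 6: attacked by (1,4)→{4}; (2,1)→{1,5}; (3,5)→{2,5}; (4,2)→{2,4}; (5,6)→{5,6}. Safe: 3. Place at column 3.
Columns [4, 1, 5, 2, 6, 3], r−c [-3, 1, -2, 2, -1, 3], r+c [5, 3, 8, 6, 11, 9] are all distinct, so no two queens attack.

(1,4) (2,1) (3,5) (4,2) (5,6) (6,3)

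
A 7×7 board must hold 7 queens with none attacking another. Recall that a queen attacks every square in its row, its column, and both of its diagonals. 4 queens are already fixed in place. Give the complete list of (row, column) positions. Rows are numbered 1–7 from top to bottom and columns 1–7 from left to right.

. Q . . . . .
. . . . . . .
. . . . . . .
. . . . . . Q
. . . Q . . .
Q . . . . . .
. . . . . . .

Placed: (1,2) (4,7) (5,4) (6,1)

Row 2: attacked by (1,2)→{1,2,3}; (4,7)→{5,7}; (5,4)→{1,4,7}; (6,1)→{1,5}. Safe: 6. Place at column 6.
Row 3: attacked by (1,2)→{2,4}; (2,6)→{5,6,7}; (4,7)→{6,7}; (5,4)→{2,4,6}; (6,1)→{1,4}. Safe: 3. Place at column 3.
Row 7: attacked by (1,2)→{2}; (2,6)→{1,6}; (3,3)→{3,7}; (4,7)→{4,7}; (5,4)→{2,4,6}; (6,1)→{1,2}. Safe: 5. Place at column 5.
Columns [2, 6, 3, 7, 4, 1, 5], r−c [-1, -4, 0, -3, 1, 5, 2], r+c [3, 8, 6, 11, 9, 7, 12] are all distinct, so no two queens attack.

(1,2) (2,6) (3,3) (4,7) (5,4) (6,1) (7,5)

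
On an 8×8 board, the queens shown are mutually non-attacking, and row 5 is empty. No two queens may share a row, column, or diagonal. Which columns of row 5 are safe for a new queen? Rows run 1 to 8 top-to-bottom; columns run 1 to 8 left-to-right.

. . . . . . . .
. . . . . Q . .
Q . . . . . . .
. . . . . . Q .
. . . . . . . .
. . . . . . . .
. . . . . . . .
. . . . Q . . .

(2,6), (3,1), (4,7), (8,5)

columns 4

(2,6) attacks row 5 at column 6 and diagonals 3.
(3,1) attacks row 5 at column 1 and diagonals 3.
(4,7) attacks row 5 at column 7 and diagonals 6, 8.
(8,5) attacks row 5 at column 5 and diagonals 2, 8.
Attacked columns: {1, 2, 3, 5, 6, 7, 8}. Safe: {4}.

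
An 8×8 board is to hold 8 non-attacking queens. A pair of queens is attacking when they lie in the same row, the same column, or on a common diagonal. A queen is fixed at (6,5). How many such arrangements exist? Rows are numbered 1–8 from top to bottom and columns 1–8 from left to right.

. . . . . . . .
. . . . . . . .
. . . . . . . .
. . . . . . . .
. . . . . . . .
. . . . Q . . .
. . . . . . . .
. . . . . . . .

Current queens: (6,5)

12

Branch on row 1: col 1 → 0; col 2 → 2; col 3 → 2; col 4 → 1; col 6 → 3; col 7 → 2; col 8 → 2.
Sum: 0 + 2 + 2 + 1 + 3 + 2 + 2 = 12.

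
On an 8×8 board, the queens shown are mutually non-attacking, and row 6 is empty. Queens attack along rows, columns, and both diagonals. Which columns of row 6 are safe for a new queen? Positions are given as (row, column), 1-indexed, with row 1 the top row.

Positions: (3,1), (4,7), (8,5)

columns 2, 6, 8

(3,1) attacks row 6 at column 1 and diagonals 4.
(4,7) attacks row 6 at column 7 and diagonals 5.
(8,5) attacks row 6 at column 5 and diagonals 3, 7.
Attacked columns: {1, 3, 4, 5, 7}. Safe: {2, 6, 8}.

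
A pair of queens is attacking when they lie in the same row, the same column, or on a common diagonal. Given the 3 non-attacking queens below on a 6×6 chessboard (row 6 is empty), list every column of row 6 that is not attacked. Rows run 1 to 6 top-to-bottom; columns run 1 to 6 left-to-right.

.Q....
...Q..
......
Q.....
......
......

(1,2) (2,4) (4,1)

columns 5, 6

(1,2) attacks row 6 at column 2.
(2,4) attacks row 6 at column 4.
(4,1) attacks row 6 at column 1 and diagonals 3.
Attacked columns: {1, 2, 3, 4}. Safe: {5, 6}.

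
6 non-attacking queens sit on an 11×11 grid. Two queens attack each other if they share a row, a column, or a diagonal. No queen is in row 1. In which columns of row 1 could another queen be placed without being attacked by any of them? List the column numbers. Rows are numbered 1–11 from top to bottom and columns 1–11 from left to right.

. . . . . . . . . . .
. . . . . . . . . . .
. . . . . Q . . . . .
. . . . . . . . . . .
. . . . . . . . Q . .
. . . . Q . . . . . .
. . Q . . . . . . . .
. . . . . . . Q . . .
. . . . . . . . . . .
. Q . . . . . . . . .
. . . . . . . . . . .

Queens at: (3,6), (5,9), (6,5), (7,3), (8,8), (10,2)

columns 7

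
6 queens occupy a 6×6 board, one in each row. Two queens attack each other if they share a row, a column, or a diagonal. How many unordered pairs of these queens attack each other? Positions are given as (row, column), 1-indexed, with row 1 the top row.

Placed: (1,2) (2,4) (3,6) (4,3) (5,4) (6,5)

Same column: (2,4)–(5,4) (column 4).
Same diagonal: (3,6)–(5,4) (|3−5| = |6−4| = 2); (4,3)–(5,4) (|4−5| = |3−4| = 1); (4,3)–(6,5) (|4−6| = |3−5| = 2); (5,4)–(6,5) (|5−6| = |4−5| = 1).
Total attacking pairs: 5.

5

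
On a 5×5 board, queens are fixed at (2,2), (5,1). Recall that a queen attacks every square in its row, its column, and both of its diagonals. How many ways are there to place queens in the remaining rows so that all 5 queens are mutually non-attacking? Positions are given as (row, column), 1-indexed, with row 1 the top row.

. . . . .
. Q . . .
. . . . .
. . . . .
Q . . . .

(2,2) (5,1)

1

Branch on row 1: col 4 → 1.
Sum: 1 = 1.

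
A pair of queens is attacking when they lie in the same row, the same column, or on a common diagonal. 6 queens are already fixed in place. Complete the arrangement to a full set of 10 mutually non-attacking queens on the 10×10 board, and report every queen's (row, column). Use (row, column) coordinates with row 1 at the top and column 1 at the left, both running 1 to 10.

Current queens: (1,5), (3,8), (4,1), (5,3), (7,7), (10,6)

Row 2: attacked by (1,5)→{4,5,6}; (3,8)→{7,8,9}; (4,1)→{1,3}; (5,3)→{3,6}; (7,7)→{2,7}; (10,6)→{6}. Safe: 10. Place at column 10.
Row 6: attacked by (1,5)→{5,10}; (2,10)→{6,10}; (3,8)→{5,8}; (4,1)→{1,3}; (5,3)→{2,3,4}; (7,7)→{6,7,8}; (10,6)→{2,6,10}. Safe: 9. Place at column 9.
Row 8: attacked by (1,5)→{5}; (2,10)→{4,10}; (3,8)→{3,8}; (4,1)→{1,5}; (5,3)→{3,6}; (6,9)→{7,9}; (7,7)→{6,7,8}; (10,6)→{4,6,8}. Safe: 2. Place at column 2.
Row 9: attacked by (1,5)→{5}; (2,10)→{3,10}; (3,8)→{2,8}; (4,1)→{1,6}; (5,3)→{3,7}; (6,9)→{6,9}; (7,7)→{5,7,9}; (8,2)→{1,2,3}; (10,6)→{5,6,7}. Safe: 4. Place at column 4.
Columns [5, 10, 8, 1, 3, 9, 7, 2, 4, 6], r−c [-4, -8, -5, 3, 2, -3, 0, 6, 5, 4], r+c [6, 12, 11, 5, 8, 15, 14, 10, 13, 16] are all distinct, so no two queens attack.

(1,5) (2,10) (3,8) (4,1) (5,3) (6,9) (7,7) (8,2) (9,4) (10,6)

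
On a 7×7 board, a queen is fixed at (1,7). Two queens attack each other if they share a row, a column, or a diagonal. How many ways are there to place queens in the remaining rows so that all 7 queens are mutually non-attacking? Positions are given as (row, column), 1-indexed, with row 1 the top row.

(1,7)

4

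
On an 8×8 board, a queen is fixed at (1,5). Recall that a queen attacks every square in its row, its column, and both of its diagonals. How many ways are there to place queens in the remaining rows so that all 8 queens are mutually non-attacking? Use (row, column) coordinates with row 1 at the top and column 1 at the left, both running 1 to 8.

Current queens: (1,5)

Branch on row 2: col 1 → 3; col 2 → 4; col 3 → 3; col 7 → 6; col 8 → 2.
Sum: 3 + 4 + 3 + 6 + 2 = 18.

18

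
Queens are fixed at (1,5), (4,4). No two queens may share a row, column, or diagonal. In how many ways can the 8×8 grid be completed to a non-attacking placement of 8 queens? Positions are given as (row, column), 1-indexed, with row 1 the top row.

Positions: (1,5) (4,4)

Branch on row 2: col 1 → 1; col 3 → 1; col 7 → 2; col 8 → 0.
Sum: 1 + 1 + 2 + 0 = 4.

4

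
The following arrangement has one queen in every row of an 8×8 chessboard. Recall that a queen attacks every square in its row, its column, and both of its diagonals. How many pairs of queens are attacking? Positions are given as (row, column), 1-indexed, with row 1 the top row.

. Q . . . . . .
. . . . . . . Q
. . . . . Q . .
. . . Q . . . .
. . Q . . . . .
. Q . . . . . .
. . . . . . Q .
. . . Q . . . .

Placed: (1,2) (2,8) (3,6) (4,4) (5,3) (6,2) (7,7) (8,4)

Same column: (1,2)–(6,2) (column 2); (4,4)–(8,4) (column 4).
Same diagonal: (4,4)–(5,3) (|4−5| = |4−3| = 1); (4,4)–(6,2) (|4−6| = |4−2| = 2); (4,4)–(7,7) (|4−7| = |4−7| = 3); (5,3)–(6,2) (|5−6| = |3−2| = 1); (6,2)–(8,4) (|6−8| = |2−4| = 2).
Total attacking pairs: 7.

7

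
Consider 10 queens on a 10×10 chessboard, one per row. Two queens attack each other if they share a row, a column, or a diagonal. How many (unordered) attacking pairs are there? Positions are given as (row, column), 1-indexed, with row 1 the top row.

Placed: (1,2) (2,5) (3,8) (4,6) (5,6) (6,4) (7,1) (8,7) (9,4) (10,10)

Same column: (4,6)–(5,6) (column 6); (6,4)–(9,4) (column 4).
Same diagonal: (1,2)–(5,6) (|1−5| = |2−6| = 4); (3,8)–(5,6) (|3−5| = |8−6| = 2); (4,6)–(6,4) (|4−6| = |6−4| = 2).
Total attacking pairs: 5.

5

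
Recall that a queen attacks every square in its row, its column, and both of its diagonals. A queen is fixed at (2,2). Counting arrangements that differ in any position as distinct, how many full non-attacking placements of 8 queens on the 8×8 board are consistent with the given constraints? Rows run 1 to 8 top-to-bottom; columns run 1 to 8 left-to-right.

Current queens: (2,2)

16

Branch on row 1: col 4 → 6; col 5 → 4; col 6 → 2; col 7 → 2; col 8 → 2.
Sum: 6 + 4 + 2 + 2 + 2 = 16.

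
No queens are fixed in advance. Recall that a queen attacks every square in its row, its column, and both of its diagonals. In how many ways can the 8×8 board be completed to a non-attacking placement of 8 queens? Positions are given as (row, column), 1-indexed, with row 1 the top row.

Branch on row 1: col 1 → 4; col 2 → 8; col 3 → 16; col 4 → 18; col 5 → 18; col 6 → 16; col 7 → 8; col 8 → 4.
Sum: 4 + 8 + 16 + 18 + 18 + 16 + 8 + 4 = 92.
(This is the classic 8-queens count.)

92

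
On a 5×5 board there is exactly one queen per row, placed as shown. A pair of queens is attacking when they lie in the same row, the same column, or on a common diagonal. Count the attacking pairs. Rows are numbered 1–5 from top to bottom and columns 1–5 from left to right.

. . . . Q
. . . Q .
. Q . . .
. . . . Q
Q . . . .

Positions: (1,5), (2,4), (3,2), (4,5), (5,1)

4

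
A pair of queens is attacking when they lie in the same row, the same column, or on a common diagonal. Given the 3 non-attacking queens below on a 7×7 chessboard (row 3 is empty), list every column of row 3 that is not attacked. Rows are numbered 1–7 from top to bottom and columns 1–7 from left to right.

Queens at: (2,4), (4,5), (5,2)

(2,4) attacks row 3 at column 4 and diagonals 3, 5.
(4,5) attacks row 3 at column 5 and diagonals 4, 6.
(5,2) attacks row 3 at column 2 and diagonals 4.
Attacked columns: {2, 3, 4, 5, 6}. Safe: {1, 7}.

columns 1, 7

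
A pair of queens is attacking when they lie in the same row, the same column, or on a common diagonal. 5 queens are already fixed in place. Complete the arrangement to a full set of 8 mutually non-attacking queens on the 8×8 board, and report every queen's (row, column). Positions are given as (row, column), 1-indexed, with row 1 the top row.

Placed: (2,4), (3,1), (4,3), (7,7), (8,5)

(1,8) (2,4) (3,1) (4,3) (5,6) (6,2) (7,7) (8,5)

Row 1: attacked by (2,4)→{3,4,5}; (3,1)→{1,3}; (4,3)→{3,6}; (7,7)→{1,7}; (8,5)→{5}. Safe: 2, 8. Place at column 8.
Row 5: attacked by (1,8)→{4,8}; (2,4)→{1,4,7}; (3,1)→{1,3}; (4,3)→{2,3,4}; (7,7)→{5,7}; (8,5)→{2,5,8}. Safe: 6. Place at column 6.
Row 6: attacked by (1,8)→{3,8}; (2,4)→{4,8}; (3,1)→{1,4}; (4,3)→{1,3,5}; (5,6)→{5,6,7}; (7,7)→{6,7,8}; (8,5)→{3,5,7}. Safe: 2. Place at column 2.
Columns [8, 4, 1, 3, 6, 2, 7, 5], r−c [-7, -2, 2, 1, -1, 4, 0, 3], r+c [9, 6, 4, 7, 11, 8, 14, 13] are all distinct, so no two queens attack.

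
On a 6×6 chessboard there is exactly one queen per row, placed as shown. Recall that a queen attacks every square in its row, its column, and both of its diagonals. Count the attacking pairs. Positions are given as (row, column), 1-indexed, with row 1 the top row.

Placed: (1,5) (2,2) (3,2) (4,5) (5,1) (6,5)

Same column: (1,5)–(4,5) (column 5); (1,5)–(6,5) (column 5); (2,2)–(3,2) (column 2); (4,5)–(6,5) (column 5).
Same diagonal: (1,5)–(5,1) (|1−5| = |5−1| = 4); (3,2)–(6,5) (|3−6| = |2−5| = 3).
Total attacking pairs: 6.

6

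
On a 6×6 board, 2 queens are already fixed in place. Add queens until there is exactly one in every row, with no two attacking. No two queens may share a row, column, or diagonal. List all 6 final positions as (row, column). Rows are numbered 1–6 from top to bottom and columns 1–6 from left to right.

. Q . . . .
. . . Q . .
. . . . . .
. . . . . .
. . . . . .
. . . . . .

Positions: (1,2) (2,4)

Row 3: attacked by (1,2)→{2,4}; (2,4)→{3,4,5}. Safe: 1, 6. Place at column 6.
Row 4: attacked by (1,2)→{2,5}; (2,4)→{2,4,6}; (3,6)→{5,6}. Safe: 1, 3. Place at column 1.
Row 5: attacked by (1,2)→{2,6}; (2,4)→{1,4}; (3,6)→{4,6}; (4,1)→{1,2}. Safe: 3, 5. Place at column 3.
Row 6: attacked by (1,2)→{2}; (2,4)→{4}; (3,6)→{3,6}; (4,1)→{1,3}; (5,3)→{2,3,4}. Safe: 5. Place at column 5.
Columns [2, 4, 6, 1, 3, 5], r−c [-1, -2, -3, 3, 2, 1], r+c [3, 6, 9, 5, 8, 11] are all distinct, so no two queens attack.

(1,2) (2,4) (3,6) (4,1) (5,3) (6,5)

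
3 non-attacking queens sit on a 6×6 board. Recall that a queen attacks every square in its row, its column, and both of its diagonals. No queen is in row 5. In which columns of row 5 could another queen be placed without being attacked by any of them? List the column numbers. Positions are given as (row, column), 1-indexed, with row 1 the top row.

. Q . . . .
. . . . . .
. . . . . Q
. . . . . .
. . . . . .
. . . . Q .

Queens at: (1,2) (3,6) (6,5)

columns 1, 3

(1,2) attacks row 5 at column 2 and diagonals 6.
(3,6) attacks row 5 at column 6 and diagonals 4.
(6,5) attacks row 5 at column 5 and diagonals 4, 6.
Attacked columns: {2, 4, 5, 6}. Safe: {1, 3}.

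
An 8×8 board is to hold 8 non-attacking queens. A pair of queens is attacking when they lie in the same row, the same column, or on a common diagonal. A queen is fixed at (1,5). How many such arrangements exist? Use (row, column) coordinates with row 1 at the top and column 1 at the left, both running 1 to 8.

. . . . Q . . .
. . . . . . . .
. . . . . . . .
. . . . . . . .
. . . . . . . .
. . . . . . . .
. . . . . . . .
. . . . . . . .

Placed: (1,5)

Branch on row 2: col 1 → 3; col 2 → 4; col 3 → 3; col 7 → 6; col 8 → 2.
Sum: 3 + 4 + 3 + 6 + 2 = 18.

18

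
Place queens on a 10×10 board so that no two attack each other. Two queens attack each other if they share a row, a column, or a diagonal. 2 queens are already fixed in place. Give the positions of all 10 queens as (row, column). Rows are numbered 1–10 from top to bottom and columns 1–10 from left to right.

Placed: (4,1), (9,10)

Row 1: attacked by (4,1)→{1,4}; (9,10)→{2,10}. Safe: 3, 5, 6, 7, 8, 9. Place at column 3.
Row 2: attacked by (1,3)→{2,3,4}; (4,1)→{1,3}; (9,10)→{3,10}. Safe: 5, 6, 7, 8, 9. Place at column 5.
Row 3: attacked by (1,3)→{1,3,5}; (2,5)→{4,5,6}; (4,1)→{1,2}; (9,10)→{4,10}. Safe: 7, 8, 9. Place at column 8.
Row 5: attacked by (1,3)→{3,7}; (2,5)→{2,5,8}; (3,8)→{6,8,10}; (4,1)→{1,2}; (9,10)→{6,10}. Safe: 4, 9. Place at column 9.
Row 6: attacked by (1,3)→{3,8}; (2,5)→{1,5,9}; (3,8)→{5,8}; (4,1)→{1,3}; (5,9)→{8,9,10}; (9,10)→{7,10}. Safe: 2, 4, 6. Place at column 4.
Row 7: attacked by (1,3)→{3,9}; (2,5)→{5,10}; (3,8)→{4,8}; (4,1)→{1,4}; (5,9)→{7,9}; (6,4)→{3,4,5}; (9,10)→{8,10}. Safe: 2, 6. Place at column 2.
Row 8: attacked by (1,3)→{3,10}; (2,5)→{5}; (3,8)→{3,8}; (4,1)→{1,5}; (5,9)→{6,9}; (6,4)→{2,4,6}; (7,2)→{1,2,3}; (9,10)→{9,10}. Safe: 7. Place at column 7.
Row 10: attacked by (1,3)→{3}; (2,5)→{5}; (3,8)→{1,8}; (4,1)→{1,7}; (5,9)→{4,9}; (6,4)→{4,8}; (7,2)→{2,5}; (8,7)→{5,7,9}; (9,10)→{9,10}. Safe: 6. Place at column 6.
Columns [3, 5, 8, 1, 9, 4, 2, 7, 10, 6], r−c [-2, -3, -5, 3, -4, 2, 5, 1, -1, 4], r+c [4, 7, 11, 5, 14, 10, 9, 15, 19, 16] are all distinct, so no two queens attack.

(1,3) (2,5) (3,8) (4,1) (5,9) (6,4) (7,2) (8,7) (9,10) (10,6)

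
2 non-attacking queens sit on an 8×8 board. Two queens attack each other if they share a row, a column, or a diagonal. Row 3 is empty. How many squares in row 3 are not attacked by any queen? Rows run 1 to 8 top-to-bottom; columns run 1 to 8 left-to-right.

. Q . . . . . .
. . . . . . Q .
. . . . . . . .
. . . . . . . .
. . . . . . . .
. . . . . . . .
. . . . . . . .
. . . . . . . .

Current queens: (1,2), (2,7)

3

(1,2) attacks row 3 at column 2 and diagonals 4.
(2,7) attacks row 3 at column 7 and diagonals 6, 8.
Attacked columns: {2, 4, 6, 7, 8}. Safe: {1, 3, 5}.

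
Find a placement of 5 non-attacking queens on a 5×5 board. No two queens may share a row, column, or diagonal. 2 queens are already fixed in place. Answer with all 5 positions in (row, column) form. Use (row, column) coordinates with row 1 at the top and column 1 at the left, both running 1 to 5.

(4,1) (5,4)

Row 1: attacked by (4,1)→{1,4}; (5,4)→{4}. Safe: 2, 3, 5. Place at column 2.
Row 2: attacked by (1,2)→{1,2,3}; (4,1)→{1,3}; (5,4)→{1,4}. Safe: 5. Place at column 5.
Row 3: attacked by (1,2)→{2,4}; (2,5)→{4,5}; (4,1)→{1,2}; (5,4)→{2,4}. Safe: 3. Place at column 3.
Columns [2, 5, 3, 1, 4], r−c [-1, -3, 0, 3, 1], r+c [3, 7, 6, 5, 9] are all distinct, so no two queens attack.

(1,2) (2,5) (3,3) (4,1) (5,4)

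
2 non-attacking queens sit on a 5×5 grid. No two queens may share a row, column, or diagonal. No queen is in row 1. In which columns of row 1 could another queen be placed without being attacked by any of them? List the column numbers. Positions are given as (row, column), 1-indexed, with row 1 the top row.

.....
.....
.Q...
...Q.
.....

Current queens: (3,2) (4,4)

(3,2) attacks row 1 at column 2 and diagonals 4.
(4,4) attacks row 1 at column 4 and diagonals 1.
Attacked columns: {1, 2, 4}. Safe: {3, 5}.

columns 3, 5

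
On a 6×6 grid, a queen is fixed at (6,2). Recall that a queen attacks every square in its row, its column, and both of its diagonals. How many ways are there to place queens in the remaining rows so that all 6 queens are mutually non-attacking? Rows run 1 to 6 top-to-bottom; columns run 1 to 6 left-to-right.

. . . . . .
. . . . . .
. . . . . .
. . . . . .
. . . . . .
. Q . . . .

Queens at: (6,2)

1

Branch on row 1: col 1 → 0; col 3 → 0; col 4 → 0; col 5 → 1; col 6 → 0.
Sum: 0 + 0 + 0 + 1 + 0 = 1.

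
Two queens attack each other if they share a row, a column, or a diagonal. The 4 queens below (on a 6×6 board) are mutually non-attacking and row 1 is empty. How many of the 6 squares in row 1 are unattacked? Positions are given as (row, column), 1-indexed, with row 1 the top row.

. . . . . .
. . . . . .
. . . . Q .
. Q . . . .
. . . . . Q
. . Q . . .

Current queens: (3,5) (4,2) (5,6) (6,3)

(3,5) attacks row 1 at column 5 and diagonals 3.
(4,2) attacks row 1 at column 2 and diagonals 5.
(5,6) attacks row 1 at column 6 and diagonals 2.
(6,3) attacks row 1 at column 3.
Attacked columns: {2, 3, 5, 6}. Safe: {1, 4}.

2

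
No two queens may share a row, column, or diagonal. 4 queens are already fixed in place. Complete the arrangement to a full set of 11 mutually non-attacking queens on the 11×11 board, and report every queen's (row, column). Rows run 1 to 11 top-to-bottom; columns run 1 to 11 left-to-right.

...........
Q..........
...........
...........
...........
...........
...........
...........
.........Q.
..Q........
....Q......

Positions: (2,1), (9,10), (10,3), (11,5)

Row 1: attacked by (2,1)→{1,2}; (9,10)→{2,10}; (10,3)→{3}; (11,5)→{5}. Safe: 4, 6, 7, 8, 9, 11. Place at column 7.
Row 3: attacked by (1,7)→{5,7,9}; (2,1)→{1,2}; (9,10)→{4,10}; (10,3)→{3,10}; (11,5)→{5}. Safe: 6, 8, 11. Place at column 8.
Row 4: attacked by (1,7)→{4,7,10}; (2,1)→{1,3}; (3,8)→{7,8,9}; (9,10)→{5,10}; (10,3)→{3,9}; (11,5)→{5}. Safe: 2, 6, 11. Place at column 6.
Row 5: attacked by (1,7)→{3,7,11}; (2,1)→{1,4}; (3,8)→{6,8,10}; (4,6)→{5,6,7}; (9,10)→{6,10}; (10,3)→{3,8}; (11,5)→{5,11}. Safe: 2, 9. Place at column 2.
Row 6: attacked by (1,7)→{2,7}; (2,1)→{1,5}; (3,8)→{5,8,11}; (4,6)→{4,6,8}; (5,2)→{1,2,3}; (9,10)→{7,10}; (10,3)→{3,7}; (11,5)→{5,10}. Safe: 9. Place at column 9.
Row 7: attacked by (1,7)→{1,7}; (2,1)→{1,6}; (3,8)→{4,8}; (4,6)→{3,6,9}; (5,2)→{2,4}; (6,9)→{8,9,10}; (9,10)→{8,10}; (10,3)→{3,6}; (11,5)→{1,5,9}. Safe: 11. Place at column 11.
Row 8: attacked by (1,7)→{7}; (2,1)→{1,7}; (3,8)→{3,8}; (4,6)→{2,6,10}; (5,2)→{2,5}; (6,9)→{7,9,11}; (7,11)→{10,11}; (9,10)→{9,10,11}; (10,3)→{1,3,5}; (11,5)→{2,5,8}. Safe: 4. Place at column 4.
Columns [7, 1, 8, 6, 2, 9, 11, 4, 10, 3, 5], r−c [-6, 1, -5, -2, 3, -3, -4, 4, -1, 7, 6], r+c [8, 3, 11, 10, 7, 15, 18, 12, 19, 13, 16] are all distinct, so no two queens attack.

(1,7) (2,1) (3,8) (4,6) (5,2) (6,9) (7,11) (8,4) (9,10) (10,3) (11,5)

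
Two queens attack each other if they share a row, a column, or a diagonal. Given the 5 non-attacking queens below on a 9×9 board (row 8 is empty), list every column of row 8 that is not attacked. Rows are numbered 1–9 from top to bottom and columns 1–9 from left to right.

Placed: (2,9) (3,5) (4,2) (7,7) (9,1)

columns 4

(2,9) attacks row 8 at column 9 and diagonals 3.
(3,5) attacks row 8 at column 5.
(4,2) attacks row 8 at column 2 and diagonals 6.
(7,7) attacks row 8 at column 7 and diagonals 6, 8.
(9,1) attacks row 8 at column 1 and diagonals 2.
Attacked columns: {1, 2, 3, 5, 6, 7, 8, 9}. Safe: {4}.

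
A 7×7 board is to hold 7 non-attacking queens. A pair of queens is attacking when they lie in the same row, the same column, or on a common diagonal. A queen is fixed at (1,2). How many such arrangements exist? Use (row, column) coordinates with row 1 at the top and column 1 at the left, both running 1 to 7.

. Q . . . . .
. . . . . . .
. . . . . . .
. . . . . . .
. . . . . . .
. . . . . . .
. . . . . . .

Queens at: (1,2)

7

Branch on row 2: col 4 → 2; col 5 → 3; col 6 → 1; col 7 → 1.
Sum: 2 + 3 + 1 + 1 = 7.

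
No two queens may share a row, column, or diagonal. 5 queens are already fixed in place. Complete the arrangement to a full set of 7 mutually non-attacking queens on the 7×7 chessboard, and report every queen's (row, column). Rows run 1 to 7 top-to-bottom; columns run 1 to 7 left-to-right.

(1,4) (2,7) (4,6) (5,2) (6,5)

Row 3: attacked by (1,4)→{2,4,6}; (2,7)→{6,7}; (4,6)→{5,6,7}; (5,2)→{2,4}; (6,5)→{2,5}. Safe: 1, 3. Place at column 3.
Row 7: attacked by (1,4)→{4}; (2,7)→{2,7}; (3,3)→{3,7}; (4,6)→{3,6}; (5,2)→{2,4}; (6,5)→{4,5,6}. Safe: 1. Place at column 1.
Columns [4, 7, 3, 6, 2, 5, 1], r−c [-3, -5, 0, -2, 3, 1, 6], r+c [5, 9, 6, 10, 7, 11, 8] are all distinct, so no two queens attack.

(1,4) (2,7) (3,3) (4,6) (5,2) (6,5) (7,1)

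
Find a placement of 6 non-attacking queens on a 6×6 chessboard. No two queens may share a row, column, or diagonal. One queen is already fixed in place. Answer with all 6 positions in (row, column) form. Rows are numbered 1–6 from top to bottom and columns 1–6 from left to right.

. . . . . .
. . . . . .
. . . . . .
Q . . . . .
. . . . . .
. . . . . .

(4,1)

Row 1: attacked by (4,1)→{1,4}. Safe: 2, 3, 5, 6. Place at column 2.
Row 2: attacked by (1,2)→{1,2,3}; (4,1)→{1,3}. Safe: 4, 5, 6. Place at column 4.
Row 3: attacked by (1,2)→{2,4}; (2,4)→{3,4,5}; (4,1)→{1,2}. Safe: 6. Place at column 6.
Row 5: attacked by (1,2)→{2,6}; (2,4)→{1,4}; (3,6)→{4,6}; (4,1)→{1,2}. Safe: 3, 5. Place at column 3.
Row 6: attacked by (1,2)→{2}; (2,4)→{4}; (3,6)→{3,6}; (4,1)→{1,3}; (5,3)→{2,3,4}. Safe: 5. Place at column 5.
Columns [2, 4, 6, 1, 3, 5], r−c [-1, -2, -3, 3, 2, 1], r+c [3, 6, 9, 5, 8, 11] are all distinct, so no two queens attack.

(1,2) (2,4) (3,6) (4,1) (5,3) (6,5)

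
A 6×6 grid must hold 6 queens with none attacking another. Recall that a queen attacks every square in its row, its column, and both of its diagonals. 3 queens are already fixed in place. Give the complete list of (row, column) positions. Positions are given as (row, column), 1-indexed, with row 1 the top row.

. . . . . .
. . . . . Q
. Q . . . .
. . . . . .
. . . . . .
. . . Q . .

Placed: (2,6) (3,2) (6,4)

Row 1: attacked by (2,6)→{5,6}; (3,2)→{2,4}; (6,4)→{4}. Safe: 1, 3. Place at column 3.
Row 4: attacked by (1,3)→{3,6}; (2,6)→{4,6}; (3,2)→{1,2,3}; (6,4)→{2,4,6}. Safe: 5. Place at column 5.
Row 5: attacked by (1,3)→{3}; (2,6)→{3,6}; (3,2)→{2,4}; (4,5)→{4,5,6}; (6,4)→{3,4,5}. Safe: 1. Place at column 1.
Columns [3, 6, 2, 5, 1, 4], r−c [-2, -4, 1, -1, 4, 2], r+c [4, 8, 5, 9, 6, 10] are all distinct, so no two queens attack.

(1,3) (2,6) (3,2) (4,5) (5,1) (6,4)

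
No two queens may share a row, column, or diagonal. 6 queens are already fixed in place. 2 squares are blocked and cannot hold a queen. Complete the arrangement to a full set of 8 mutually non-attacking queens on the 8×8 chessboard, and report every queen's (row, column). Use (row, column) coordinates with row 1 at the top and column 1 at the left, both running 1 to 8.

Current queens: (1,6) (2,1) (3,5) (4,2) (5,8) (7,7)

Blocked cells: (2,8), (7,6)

Row 6: attacked by (1,6)→{1,6}; (2,1)→{1,5}; (3,5)→{2,5,8}; (4,2)→{2,4}; (5,8)→{7,8}; (7,7)→{6,7,8}. Safe: 3. Place at column 3.
Row 8: attacked by (1,6)→{6}; (2,1)→{1,7}; (3,5)→{5}; (4,2)→{2,6}; (5,8)→{5,8}; (6,3)→{1,3,5}; (7,7)→{6,7,8}. Safe: 4. Place at column 4.
Columns [6, 1, 5, 2, 8, 3, 7, 4], r−c [-5, 1, -2, 2, -3, 3, 0, 4], r+c [7, 3, 8, 6, 13, 9, 14, 12] are all distinct, so no two queens attack.

(1,6) (2,1) (3,5) (4,2) (5,8) (6,3) (7,7) (8,4)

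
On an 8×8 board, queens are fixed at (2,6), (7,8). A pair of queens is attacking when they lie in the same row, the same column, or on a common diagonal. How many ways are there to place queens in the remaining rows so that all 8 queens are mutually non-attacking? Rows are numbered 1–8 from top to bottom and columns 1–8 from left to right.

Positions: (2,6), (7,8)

2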